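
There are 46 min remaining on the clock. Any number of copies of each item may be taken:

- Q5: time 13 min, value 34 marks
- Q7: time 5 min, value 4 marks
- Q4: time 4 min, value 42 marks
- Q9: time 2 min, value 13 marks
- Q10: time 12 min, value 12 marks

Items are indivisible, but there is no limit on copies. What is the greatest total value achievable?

475 marks

Best value-per-unit is Q4 at 42/4; filling with it alone gives 11×42 = 462.
Optimal mix: 11×Q4 + 1×Q9 → time 46, value 475.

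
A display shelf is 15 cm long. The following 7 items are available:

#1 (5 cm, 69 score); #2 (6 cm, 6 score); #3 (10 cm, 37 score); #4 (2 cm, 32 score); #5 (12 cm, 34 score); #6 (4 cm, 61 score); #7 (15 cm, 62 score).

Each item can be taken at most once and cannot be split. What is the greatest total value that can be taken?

162 score

Check high-value combinations within 15 cm:
- #1+#4+#6: length 5+2+4=11, value 69+32+61=162
- #1+#2+#6: length 5+6+4=15, value 69+6+61=136
- #1+#6: length 5+4=9, value 69+61=130
Best: 162 score.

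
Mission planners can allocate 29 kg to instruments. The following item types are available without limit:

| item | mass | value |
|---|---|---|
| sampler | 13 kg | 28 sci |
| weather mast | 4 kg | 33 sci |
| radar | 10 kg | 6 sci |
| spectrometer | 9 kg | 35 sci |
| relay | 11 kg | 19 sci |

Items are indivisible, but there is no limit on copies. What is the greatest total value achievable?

231 sci

Best value-per-unit is weather mast at 33/4, and filling with it alone uses mass 7×4=28. No mix of the others beats 7×33 = 231.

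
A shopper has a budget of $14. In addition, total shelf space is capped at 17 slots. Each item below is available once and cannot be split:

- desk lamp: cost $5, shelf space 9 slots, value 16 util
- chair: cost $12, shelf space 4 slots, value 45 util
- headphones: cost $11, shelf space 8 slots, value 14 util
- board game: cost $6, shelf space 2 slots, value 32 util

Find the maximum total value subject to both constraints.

Feasible sets respecting both limits:
- desk lamp+board game: cost 11, shelf space 11, value 48
- chair: cost 12, shelf space 4, value 45
- board game: cost 6, shelf space 2, value 32
- desk lamp: cost 5, shelf space 9, value 16
Best: 48 util.

48 util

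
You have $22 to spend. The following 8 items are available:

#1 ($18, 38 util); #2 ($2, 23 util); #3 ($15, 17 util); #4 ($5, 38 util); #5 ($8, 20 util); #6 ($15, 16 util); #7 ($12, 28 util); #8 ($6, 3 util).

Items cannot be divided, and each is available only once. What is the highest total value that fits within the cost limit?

Check high-value combinations within $22:
- #2+#4+#7: cost 2+5+12=19, value 23+38+28=89
- #2+#4+#5+#8: cost 2+5+8+6=21, value 23+38+20+3=84
- #2+#4+#5: cost 2+5+8=15, value 23+38+20=81
Best: 89 util.

89 util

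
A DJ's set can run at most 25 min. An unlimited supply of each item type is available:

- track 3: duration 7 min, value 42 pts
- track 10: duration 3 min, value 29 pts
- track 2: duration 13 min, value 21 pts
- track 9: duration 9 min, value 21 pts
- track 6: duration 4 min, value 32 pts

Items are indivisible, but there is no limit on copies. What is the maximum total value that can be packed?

Best value-per-unit is track 10 at 29/3; filling with it alone gives 8×29 = 232.
Optimal mix: 7×track 10 + 1×track 6 → duration 25, value 235.

235 pts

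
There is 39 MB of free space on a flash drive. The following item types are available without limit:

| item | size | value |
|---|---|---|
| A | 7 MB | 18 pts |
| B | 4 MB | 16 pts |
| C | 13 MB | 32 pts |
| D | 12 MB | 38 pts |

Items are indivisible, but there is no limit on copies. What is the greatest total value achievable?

Best value-per-unit is B at 16/4; filling with it alone gives 9×16 = 144.
Optimal mix: 1×A + 8×B → size 39, value 146.

146 pts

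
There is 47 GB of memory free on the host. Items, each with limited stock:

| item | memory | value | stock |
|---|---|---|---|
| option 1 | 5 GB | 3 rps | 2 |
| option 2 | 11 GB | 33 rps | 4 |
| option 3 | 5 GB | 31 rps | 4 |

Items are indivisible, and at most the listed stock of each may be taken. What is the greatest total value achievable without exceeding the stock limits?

193 rps

Best selections within memory 47 and stock limits:
- 1×option 1 + 2×option 2 + 4×option 3: memory 47, value 193
- 2×option 2 + 4×option 3: memory 42, value 190
- 2×option 1 + 2×option 2 + 3×option 3: memory 47, value 165
Best: 193 rps.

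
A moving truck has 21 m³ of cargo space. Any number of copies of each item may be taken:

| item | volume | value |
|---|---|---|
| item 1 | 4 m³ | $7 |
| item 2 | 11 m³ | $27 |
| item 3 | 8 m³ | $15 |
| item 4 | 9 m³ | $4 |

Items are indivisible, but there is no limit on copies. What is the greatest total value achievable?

$42

Best value-per-unit is item 2 at 27/11; filling with it alone gives 1×27 = 27.
Optimal mix: 1×item 2 + 1×item 3 → volume 19, value 42.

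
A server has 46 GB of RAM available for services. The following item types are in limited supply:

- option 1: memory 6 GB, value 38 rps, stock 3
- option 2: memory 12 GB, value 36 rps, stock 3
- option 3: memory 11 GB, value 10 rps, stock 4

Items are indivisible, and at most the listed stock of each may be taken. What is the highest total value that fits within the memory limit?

Best selections within memory 46 and stock limits:
- 3×option 1 + 2×option 2: memory 42, value 186
- 3×option 1 + 1×option 2 + 1×option 3: memory 41, value 160
- 3×option 1 + 1×option 2: memory 30, value 150
Best: 186 rps.

186 rps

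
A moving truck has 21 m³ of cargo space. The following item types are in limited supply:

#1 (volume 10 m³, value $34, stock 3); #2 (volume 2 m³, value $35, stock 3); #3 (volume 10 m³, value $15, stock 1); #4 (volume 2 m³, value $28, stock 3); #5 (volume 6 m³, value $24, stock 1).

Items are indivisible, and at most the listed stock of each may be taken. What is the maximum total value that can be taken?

Top feasible selections:
- 3×#2 + 3×#4 + 1×#5: volume 18, value 213
- 1×#1 + 3×#2 + 2×#4: volume 20, value 195
- 3×#2 + 3×#4: volume 12, value 189
Best: $213.

$213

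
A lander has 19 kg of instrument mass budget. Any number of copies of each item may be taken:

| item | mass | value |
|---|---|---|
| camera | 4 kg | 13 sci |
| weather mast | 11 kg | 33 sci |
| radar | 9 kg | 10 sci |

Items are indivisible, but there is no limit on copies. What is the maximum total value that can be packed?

59 sci

Best value-per-unit is camera at 13/4; filling with it alone gives 4×13 = 52.
Optimal mix: 2×camera + 1×weather mast → mass 19, value 59.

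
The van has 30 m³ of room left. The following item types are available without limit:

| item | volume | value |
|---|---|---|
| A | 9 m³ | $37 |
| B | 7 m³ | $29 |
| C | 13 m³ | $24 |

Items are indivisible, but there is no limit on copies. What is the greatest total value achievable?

$124

Best value-per-unit is B at 29/7; filling with it alone gives 4×29 = 116.
Optimal mix: 1×A + 3×B → volume 30, value 124.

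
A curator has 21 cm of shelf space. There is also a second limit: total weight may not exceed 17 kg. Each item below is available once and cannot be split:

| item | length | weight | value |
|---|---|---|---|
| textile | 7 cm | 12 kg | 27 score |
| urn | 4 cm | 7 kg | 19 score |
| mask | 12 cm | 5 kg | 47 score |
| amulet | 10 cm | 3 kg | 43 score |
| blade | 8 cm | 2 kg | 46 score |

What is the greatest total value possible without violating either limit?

93 score

Feasible sets respecting both limits:
- mask+blade: length 20, weight 7, value 93
- amulet+blade: length 18, weight 5, value 89
- textile+mask: length 19, weight 17, value 74
- textile+blade: length 15, weight 14, value 73
Best: 93 score.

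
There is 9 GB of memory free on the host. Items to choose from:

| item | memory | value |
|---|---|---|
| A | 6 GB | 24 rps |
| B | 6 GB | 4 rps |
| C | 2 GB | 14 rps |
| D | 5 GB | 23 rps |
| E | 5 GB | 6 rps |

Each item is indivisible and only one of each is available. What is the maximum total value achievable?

38 rps

Check high-value combinations within 9 GB:
- A+C: memory 6+2=8, value 24+14=38
- C+D: memory 2+5=7, value 14+23=37
- A: memory 6, value 24
- D: memory 5, value 23
- C+E: memory 2+5=7, value 14+6=20
Best: 38 rps.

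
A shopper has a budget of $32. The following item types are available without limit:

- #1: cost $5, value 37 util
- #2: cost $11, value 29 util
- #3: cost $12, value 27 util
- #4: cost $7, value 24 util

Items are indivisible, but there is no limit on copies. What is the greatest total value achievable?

Best value-per-unit is #1 at 37/5, and filling with it alone uses cost 6×5=30. No mix of the others beats 6×37 = 222.

222 util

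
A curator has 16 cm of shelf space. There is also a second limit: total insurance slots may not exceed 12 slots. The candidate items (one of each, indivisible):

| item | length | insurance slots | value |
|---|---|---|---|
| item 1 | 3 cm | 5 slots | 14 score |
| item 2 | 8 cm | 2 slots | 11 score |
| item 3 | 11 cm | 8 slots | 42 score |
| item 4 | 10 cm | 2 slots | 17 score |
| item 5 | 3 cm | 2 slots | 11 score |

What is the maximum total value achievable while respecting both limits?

Feasible sets respecting both limits:
- item 3+item 5: length 14, insurance slots 10, value 53
- item 3: length 11, insurance slots 8, value 42
- item 1+item 4+item 5: length 16, insurance slots 9, value 42
- item 1+item 2+item 5: length 14, insurance slots 9, value 36
Best: 53 score.

53 score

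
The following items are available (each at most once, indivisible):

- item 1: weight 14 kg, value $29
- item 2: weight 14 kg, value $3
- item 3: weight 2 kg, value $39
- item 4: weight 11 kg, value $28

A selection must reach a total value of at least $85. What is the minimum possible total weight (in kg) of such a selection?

Subsets with value ≥ 85, sorted by total weight:
- item 1+item 3+item 4: weight 27, value 96
- item 1+item 2+item 3+item 4: weight 41, value 99
Minimum weight: 27 kg.

27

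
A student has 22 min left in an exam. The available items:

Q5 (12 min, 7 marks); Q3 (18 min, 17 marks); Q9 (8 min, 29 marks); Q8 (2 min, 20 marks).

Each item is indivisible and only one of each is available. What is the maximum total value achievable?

56 marks

This is a 0/1 knapsack; check combinations near the capacity.
- Q5+Q9+Q8: time 12+8+2=22, value 7+29+20=56
- Q9+Q8: time 8+2=10, value 29+20=49
- Q3+Q8: time 18+2=20, value 17+20=37
- Q5+Q9: time 12+8=20, value 7+29=36
- Q9: time 8, value 29
Best: 56 marks.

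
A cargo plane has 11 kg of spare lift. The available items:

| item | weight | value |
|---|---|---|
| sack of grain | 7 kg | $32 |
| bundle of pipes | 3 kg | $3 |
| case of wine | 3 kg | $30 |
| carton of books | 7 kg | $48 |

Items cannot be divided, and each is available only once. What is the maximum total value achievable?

$78

Check high-value combinations within 11 kg:
- case of wine+carton of books: weight 3+7=10, value 30+48=78
- sack of grain+case of wine: weight 7+3=10, value 32+30=62
- bundle of pipes+carton of books: weight 3+7=10, value 3+48=51
Best: $78.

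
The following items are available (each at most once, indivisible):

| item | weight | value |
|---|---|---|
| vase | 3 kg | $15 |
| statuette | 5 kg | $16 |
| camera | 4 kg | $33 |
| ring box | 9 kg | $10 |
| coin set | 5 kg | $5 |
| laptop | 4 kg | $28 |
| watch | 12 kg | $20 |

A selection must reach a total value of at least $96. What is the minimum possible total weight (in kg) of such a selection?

21

Subsets with value ≥ 96, sorted by total weight:
- vase+statuette+camera+coin set+laptop: weight 21, value 97
- vase+camera+laptop+watch: weight 23, value 96
Minimum weight: 21 kg.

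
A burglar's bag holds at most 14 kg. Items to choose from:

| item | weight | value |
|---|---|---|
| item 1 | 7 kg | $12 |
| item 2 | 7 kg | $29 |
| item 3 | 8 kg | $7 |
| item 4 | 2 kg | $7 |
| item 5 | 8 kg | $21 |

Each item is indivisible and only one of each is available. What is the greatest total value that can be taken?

$41

Check high-value combinations within 14 kg:
- item 1+item 2: weight 7+7=14, value 12+29=41
- item 2+item 4: weight 7+2=9, value 29+7=36
- item 2: weight 7, value 29
- item 4+item 5: weight 2+8=10, value 7+21=28
Best: $41.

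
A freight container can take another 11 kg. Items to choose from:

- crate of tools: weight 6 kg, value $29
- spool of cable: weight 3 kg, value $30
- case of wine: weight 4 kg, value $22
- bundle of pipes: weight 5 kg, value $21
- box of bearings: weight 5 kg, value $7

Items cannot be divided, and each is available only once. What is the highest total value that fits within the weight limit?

$59

Check high-value combinations within 11 kg:
- crate of tools+spool of cable: weight 6+3=9, value 29+30=59
- spool of cable+case of wine: weight 3+4=7, value 30+22=52
- spool of cable+bundle of pipes: weight 3+5=8, value 30+21=51
- crate of tools+case of wine: weight 6+4=10, value 29+22=51
- crate of tools+bundle of pipes: weight 6+5=11, value 29+21=50
Best: $59.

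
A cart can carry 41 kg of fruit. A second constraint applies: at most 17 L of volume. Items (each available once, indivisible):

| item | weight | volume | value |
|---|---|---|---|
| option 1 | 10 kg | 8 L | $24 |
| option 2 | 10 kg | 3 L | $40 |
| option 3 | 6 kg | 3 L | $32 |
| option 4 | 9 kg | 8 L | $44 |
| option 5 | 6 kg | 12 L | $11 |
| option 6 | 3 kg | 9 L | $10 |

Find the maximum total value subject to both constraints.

Feasible sets respecting both limits:
- option 2+option 3+option 4: weight 25, volume 14, value 116
- option 1+option 2+option 3: weight 26, volume 14, value 96
- option 2+option 4: weight 19, volume 11, value 84
Best: $116.

$116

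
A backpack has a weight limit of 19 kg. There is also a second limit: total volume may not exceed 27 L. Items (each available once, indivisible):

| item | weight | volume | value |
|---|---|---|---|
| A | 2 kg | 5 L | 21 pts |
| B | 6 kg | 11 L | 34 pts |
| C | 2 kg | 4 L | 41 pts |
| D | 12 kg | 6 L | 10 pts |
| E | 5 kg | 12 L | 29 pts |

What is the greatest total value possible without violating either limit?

104 pts

Feasible sets respecting both limits:
- B+C+E: weight 13, volume 27, value 104
- A+B+C: weight 10, volume 20, value 96
- A+C+E: weight 9, volume 21, value 91
Best: 104 pts.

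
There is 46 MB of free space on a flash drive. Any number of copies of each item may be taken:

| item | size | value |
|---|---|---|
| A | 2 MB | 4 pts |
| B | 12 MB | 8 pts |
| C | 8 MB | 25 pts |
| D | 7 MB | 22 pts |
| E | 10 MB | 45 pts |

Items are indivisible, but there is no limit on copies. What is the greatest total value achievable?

192 pts

Best value-per-unit is E at 45/10; filling with it alone gives 4×45 = 180.
Optimal mix: 3×A + 4×E → size 46, value 192.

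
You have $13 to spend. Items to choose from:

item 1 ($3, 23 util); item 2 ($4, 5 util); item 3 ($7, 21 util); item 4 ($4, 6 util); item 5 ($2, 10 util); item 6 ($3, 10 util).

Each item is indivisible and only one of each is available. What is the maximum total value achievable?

54 util

Check high-value combinations within $13:
- item 1+item 3+item 5: cost 3+7+2=12, value 23+21+10=54
- item 1+item 3+item 6: cost 3+7+3=13, value 23+21+10=54
- item 1+item 4+item 5+item 6: cost 3+4+2+3=12, value 23+6+10+10=49
- item 1+item 2+item 5+item 6: cost 3+4+2+3=12, value 23+5+10+10=48
- item 1+item 3: cost 3+7=10, value 23+21=44
Best: 54 util.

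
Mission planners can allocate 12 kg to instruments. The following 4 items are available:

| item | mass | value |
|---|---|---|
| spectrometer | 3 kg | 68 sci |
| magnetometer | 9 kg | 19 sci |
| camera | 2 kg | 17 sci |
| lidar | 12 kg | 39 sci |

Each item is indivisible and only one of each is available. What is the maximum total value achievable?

87 sci

This is a 0/1 knapsack; check combinations near the capacity.
- spectrometer+magnetometer: mass 3+9=12, value 68+19=87
- spectrometer+camera: mass 3+2=5, value 68+17=85
- spectrometer: mass 3, value 68
- lidar: mass 12, value 39
Best: 87 sci.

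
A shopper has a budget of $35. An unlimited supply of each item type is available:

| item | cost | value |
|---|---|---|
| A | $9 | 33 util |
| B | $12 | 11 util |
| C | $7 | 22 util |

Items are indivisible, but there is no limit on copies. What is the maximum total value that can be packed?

Best value-per-unit is A at 33/9; filling with it alone gives 3×33 = 99.
Optimal mix: 3×A + 1×C → cost 34, value 121.

121 util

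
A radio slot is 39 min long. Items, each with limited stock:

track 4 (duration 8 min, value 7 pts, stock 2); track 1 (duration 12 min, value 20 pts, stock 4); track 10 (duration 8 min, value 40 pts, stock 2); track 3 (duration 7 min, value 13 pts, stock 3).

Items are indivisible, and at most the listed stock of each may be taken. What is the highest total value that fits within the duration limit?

119 pts

Top feasible selections:
- 2×track 10 + 3×track 3: duration 37, value 119
- 1×track 1 + 2×track 10 + 1×track 3: duration 35, value 113
- 1×track 4 + 2×track 10 + 2×track 3: duration 38, value 113
- 1×track 4 + 1×track 1 + 2×track 10: duration 36, value 107
Best: 119 pts.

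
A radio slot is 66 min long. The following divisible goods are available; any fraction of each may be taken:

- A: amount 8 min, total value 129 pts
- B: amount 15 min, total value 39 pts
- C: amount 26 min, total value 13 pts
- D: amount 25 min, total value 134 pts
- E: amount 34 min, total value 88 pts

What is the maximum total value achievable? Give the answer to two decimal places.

Take in order of value per unit:
- A (129/8 per unit): all 8 → value 129, running total 129.00
- D (134/25 per unit): all 25 → value 134, running total 263.00
- B (39/15 per unit): all 15 → value 39, running total 302.00
- E (88/34 per unit): 18 of 34 → value 18×88/34 = 46.5882, running total 348.59
Total 348.59.

348.59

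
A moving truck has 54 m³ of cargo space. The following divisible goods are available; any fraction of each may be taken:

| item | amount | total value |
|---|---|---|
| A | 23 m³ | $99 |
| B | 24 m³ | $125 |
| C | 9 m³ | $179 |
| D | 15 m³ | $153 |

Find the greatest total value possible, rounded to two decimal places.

482.83

Take in order of value per unit:
- C (179/9 per unit): all 9 → value 179, running total 179.00
- D (153/15 per unit): all 15 → value 153, running total 332.00
- B (125/24 per unit): all 24 → value 125, running total 457.00
- A (99/23 per unit): 6 of 23 → value 6×99/23 = 25.8261, running total 482.83
Total 482.83.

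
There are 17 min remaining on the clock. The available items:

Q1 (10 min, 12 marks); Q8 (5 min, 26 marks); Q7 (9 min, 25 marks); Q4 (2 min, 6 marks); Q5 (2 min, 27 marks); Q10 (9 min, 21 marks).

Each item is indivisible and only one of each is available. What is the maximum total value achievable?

78 marks

Check high-value combinations within 17 min:
- Q8+Q7+Q5: time 5+9+2=16, value 26+25+27=78
- Q8+Q5+Q10: time 5+2+9=16, value 26+27+21=74
- Q1+Q8+Q5: time 10+5+2=17, value 12+26+27=65
Best: 78 marks.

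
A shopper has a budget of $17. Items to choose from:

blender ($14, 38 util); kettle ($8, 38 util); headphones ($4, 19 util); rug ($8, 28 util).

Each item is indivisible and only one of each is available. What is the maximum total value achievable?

This is a 0/1 knapsack; check combinations near the capacity.
- kettle+rug: cost 8+8=16, value 38+28=66
- kettle+headphones: cost 8+4=12, value 38+19=57
- headphones+rug: cost 4+8=12, value 19+28=47
- kettle: cost 8, value 38
- blender: cost 14, value 38
Best: 66 util.

66 util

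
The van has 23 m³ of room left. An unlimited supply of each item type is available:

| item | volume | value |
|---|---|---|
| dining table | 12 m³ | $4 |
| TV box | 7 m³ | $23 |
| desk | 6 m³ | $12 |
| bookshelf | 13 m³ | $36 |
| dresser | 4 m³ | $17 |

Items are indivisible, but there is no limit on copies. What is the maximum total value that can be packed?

Best value-per-unit is dresser at 17/4; filling with it alone gives 5×17 = 85.
Optimal mix: 1×TV box + 4×dresser → volume 23, value 91.

$91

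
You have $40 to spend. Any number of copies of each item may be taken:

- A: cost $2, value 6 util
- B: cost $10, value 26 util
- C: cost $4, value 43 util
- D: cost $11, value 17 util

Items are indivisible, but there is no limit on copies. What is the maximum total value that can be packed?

430 util

Best value-per-unit is C at 43/4, and filling with it alone uses cost 10×4=40. No mix of the others beats 10×43 = 430.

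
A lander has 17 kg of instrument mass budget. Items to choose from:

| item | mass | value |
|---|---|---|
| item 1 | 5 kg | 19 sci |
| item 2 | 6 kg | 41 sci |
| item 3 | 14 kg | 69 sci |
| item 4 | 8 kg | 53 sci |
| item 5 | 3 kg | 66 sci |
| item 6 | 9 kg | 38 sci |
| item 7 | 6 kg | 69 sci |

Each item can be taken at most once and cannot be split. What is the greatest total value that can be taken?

Check high-value combinations within 17 kg:
- item 4+item 5+item 7: mass 8+3+6=17, value 53+66+69=188
- item 2+item 5+item 7: mass 6+3+6=15, value 41+66+69=176
- item 2+item 4+item 5: mass 6+8+3=17, value 41+53+66=160
- item 1+item 5+item 7: mass 5+3+6=14, value 19+66+69=154
- item 1+item 4+item 5: mass 5+8+3=16, value 19+53+66=138
Best: 188 sci.

188 sci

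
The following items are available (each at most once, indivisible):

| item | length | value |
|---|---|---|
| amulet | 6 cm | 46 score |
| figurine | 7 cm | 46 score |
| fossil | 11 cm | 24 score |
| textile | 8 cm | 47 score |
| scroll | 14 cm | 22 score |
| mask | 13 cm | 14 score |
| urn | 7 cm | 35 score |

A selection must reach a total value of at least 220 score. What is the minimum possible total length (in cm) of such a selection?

Subsets with value ≥ 220, sorted by total length:
- amulet+figurine+fossil+textile+scroll+urn: length 53, value 220
- amulet+figurine+fossil+textile+scroll+mask+urn: length 66, value 234
Minimum length: 53 cm.

53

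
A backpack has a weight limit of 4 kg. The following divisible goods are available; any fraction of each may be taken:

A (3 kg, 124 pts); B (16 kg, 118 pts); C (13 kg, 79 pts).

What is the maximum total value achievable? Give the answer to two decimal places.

131.38

Take in order of value per unit:
- A (124/3 per unit): all 3 → value 124, running total 124.00
- B (118/16 per unit): 1 of 16 → value 1×118/16 = 7.3750, running total 131.38
Total 131.38.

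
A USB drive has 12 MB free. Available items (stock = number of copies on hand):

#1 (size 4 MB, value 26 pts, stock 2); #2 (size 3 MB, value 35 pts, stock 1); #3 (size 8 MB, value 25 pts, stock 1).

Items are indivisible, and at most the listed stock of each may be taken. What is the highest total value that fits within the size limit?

Best selections within size 12 and stock limits:
- 2×#1 + 1×#2: size 11, value 87
- 1×#1 + 1×#2: size 7, value 61
Best: 87 pts.

87 pts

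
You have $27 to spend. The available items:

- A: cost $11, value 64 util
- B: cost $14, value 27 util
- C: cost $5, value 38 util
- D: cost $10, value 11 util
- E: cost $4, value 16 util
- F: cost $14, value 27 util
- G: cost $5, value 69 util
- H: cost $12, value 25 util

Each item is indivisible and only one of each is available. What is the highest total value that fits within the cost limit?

Check high-value combinations within $27:
- A+C+E+G: cost 11+5+4+5=25, value 64+38+16+69=187
- A+C+G: cost 11+5+5=21, value 64+38+69=171
- A+E+G: cost 11+4+5=20, value 64+16+69=149
- C+E+G+H: cost 5+4+5+12=26, value 38+16+69+25=148
- A+D+G: cost 11+10+5=26, value 64+11+69=144
Best: 187 util.

187 util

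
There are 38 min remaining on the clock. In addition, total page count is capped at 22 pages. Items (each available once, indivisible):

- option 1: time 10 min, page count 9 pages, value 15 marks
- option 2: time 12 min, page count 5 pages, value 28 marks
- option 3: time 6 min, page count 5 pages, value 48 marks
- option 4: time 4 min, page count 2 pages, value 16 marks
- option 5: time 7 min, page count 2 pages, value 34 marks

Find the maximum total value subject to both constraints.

Feasible sets respecting both limits:
- option 2+option 3+option 4+option 5: time 29, page count 14, value 126
- option 1+option 2+option 3+option 5: time 35, page count 21, value 125
- option 1+option 3+option 4+option 5: time 27, page count 18, value 113
Best: 126 marks.

126 marks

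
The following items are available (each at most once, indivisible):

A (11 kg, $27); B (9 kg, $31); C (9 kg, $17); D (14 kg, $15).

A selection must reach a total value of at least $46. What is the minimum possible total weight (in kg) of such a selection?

18

Subsets with value ≥ 46, sorted by total weight:
- B+C: weight 18, value 48
- A+B: weight 20, value 58
- B+D: weight 23, value 46
- A+B+C: weight 29, value 75
Minimum weight: 18 kg.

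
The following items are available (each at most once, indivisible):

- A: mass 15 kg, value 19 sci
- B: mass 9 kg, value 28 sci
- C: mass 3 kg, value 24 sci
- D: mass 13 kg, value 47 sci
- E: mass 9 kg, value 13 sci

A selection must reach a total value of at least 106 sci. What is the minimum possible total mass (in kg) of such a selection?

Subsets with value ≥ 106, sorted by total mass:
- B+C+D+E: mass 34, value 112
- A+B+C+D: mass 40, value 118
- A+B+D+E: mass 46, value 107
Minimum mass: 34 kg.

34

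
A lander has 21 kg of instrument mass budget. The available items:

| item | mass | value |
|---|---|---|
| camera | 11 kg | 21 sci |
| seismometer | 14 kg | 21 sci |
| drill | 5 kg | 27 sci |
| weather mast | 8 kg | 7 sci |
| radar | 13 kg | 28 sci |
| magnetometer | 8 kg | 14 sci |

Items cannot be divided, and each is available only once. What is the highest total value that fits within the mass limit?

Check high-value combinations within 21 kg:
- drill+radar: mass 5+13=18, value 27+28=55
- camera+drill: mass 11+5=16, value 21+27=48
- seismometer+drill: mass 14+5=19, value 21+27=48
Best: 55 sci.

55 sci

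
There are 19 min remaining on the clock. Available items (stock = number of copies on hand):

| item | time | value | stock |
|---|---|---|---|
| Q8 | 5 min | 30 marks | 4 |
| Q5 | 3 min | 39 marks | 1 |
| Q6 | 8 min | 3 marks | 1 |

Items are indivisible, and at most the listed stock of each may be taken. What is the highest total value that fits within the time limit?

Top feasible selections:
- 3×Q8 + 1×Q5: time 18, value 129
- 2×Q8 + 1×Q5: time 13, value 99
Best: 129 marks.

129 marks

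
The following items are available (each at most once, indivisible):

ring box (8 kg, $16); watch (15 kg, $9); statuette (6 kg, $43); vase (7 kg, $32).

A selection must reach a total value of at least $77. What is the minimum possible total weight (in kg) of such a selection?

Subsets with value ≥ 77, sorted by total weight:
- ring box+statuette+vase: weight 21, value 91
- watch+statuette+vase: weight 28, value 84
- ring box+watch+statuette+vase: weight 36, value 100
Minimum weight: 21 kg.

21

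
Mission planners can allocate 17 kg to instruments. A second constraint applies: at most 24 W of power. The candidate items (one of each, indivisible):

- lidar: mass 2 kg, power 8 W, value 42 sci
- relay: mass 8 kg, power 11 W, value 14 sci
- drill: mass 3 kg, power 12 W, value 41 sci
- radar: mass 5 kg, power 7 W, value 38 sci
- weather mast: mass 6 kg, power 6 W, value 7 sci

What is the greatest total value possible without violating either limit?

87 sci

Feasible sets respecting both limits:
- lidar+radar+weather mast: mass 13, power 21, value 87
- lidar+drill: mass 5, power 20, value 83
- lidar+radar: mass 7, power 15, value 80
- drill+radar: mass 8, power 19, value 79
Best: 87 sci.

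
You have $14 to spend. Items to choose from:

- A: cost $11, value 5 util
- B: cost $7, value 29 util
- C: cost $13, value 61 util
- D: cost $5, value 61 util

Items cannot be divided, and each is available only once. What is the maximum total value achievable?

This is a 0/1 knapsack; check combinations near the capacity.
- B+D: cost 7+5=12, value 29+61=90
- D: cost 5, value 61
- C: cost 13, value 61
- B: cost 7, value 29
Best: 90 util.

90 util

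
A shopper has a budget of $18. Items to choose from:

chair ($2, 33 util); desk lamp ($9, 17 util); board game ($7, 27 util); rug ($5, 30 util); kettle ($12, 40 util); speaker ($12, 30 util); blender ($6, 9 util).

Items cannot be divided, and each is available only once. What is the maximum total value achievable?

90 util

Check high-value combinations within $18:
- chair+board game+rug: cost 2+7+5=14, value 33+27+30=90
- chair+desk lamp+rug: cost 2+9+5=16, value 33+17+30=80
- chair+desk lamp+board game: cost 2+9+7=18, value 33+17+27=77
Best: 90 util.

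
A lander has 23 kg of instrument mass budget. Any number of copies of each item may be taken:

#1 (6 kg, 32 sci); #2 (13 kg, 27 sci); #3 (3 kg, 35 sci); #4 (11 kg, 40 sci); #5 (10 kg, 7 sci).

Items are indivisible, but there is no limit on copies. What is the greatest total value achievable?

245 sci

Best value-per-unit is #3 at 35/3, and filling with it alone uses mass 7×3=21. No mix of the others beats 7×35 = 245.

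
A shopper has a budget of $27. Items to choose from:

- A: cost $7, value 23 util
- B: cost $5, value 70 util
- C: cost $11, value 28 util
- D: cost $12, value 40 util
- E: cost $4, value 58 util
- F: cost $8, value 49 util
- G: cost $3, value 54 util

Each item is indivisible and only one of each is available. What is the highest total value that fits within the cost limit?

254 util

This is a 0/1 knapsack; check combinations near the capacity.
- A+B+E+F+G: cost 7+5+4+8+3=27, value 23+70+58+49+54=254
- B+E+F+G: cost 5+4+8+3=20, value 70+58+49+54=231
- B+D+E+G: cost 5+12+4+3=24, value 70+40+58+54=222
- B+C+E+G: cost 5+11+4+3=23, value 70+28+58+54=210
- A+B+E+G: cost 7+5+4+3=19, value 23+70+58+54=205
Best: 254 util.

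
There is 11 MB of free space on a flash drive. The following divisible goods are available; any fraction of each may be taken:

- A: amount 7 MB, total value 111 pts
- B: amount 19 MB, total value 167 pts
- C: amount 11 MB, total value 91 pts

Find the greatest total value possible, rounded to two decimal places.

146.16

Take in order of value per unit:
- A (111/7 per unit): all 7 → value 111, running total 111.00
- B (167/19 per unit): 4 of 19 → value 4×167/19 = 35.1579, running total 146.16
Total 146.16.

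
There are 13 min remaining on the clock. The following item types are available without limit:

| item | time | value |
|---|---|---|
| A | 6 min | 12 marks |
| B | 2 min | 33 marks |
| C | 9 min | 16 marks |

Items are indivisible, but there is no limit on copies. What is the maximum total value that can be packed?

Best value-per-unit is B at 33/2, and filling with it alone uses time 6×2=12. No mix of the others beats 6×33 = 198.

198 marks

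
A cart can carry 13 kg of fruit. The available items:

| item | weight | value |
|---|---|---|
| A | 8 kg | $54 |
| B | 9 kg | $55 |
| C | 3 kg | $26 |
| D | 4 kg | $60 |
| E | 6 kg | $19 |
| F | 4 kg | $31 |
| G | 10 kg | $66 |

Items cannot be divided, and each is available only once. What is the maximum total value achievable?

$117

This is a 0/1 knapsack; check combinations near the capacity.
- C+D+F: weight 3+4+4=11, value 26+60+31=117
- B+D: weight 9+4=13, value 55+60=115
- A+D: weight 8+4=12, value 54+60=114
- C+D+E: weight 3+4+6=13, value 26+60+19=105
- C+G: weight 3+10=13, value 26+66=92
Best: $117.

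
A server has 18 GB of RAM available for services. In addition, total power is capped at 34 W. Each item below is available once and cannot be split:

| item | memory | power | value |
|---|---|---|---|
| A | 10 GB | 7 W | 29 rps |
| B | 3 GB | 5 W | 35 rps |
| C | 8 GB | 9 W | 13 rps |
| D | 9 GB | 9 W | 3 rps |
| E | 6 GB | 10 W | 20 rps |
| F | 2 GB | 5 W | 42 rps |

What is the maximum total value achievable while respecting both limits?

106 rps

Feasible sets respecting both limits:
- A+B+F: memory 15, power 17, value 106
- B+E+F: memory 11, power 20, value 97
- A+E+F: memory 18, power 22, value 91
Best: 106 rps.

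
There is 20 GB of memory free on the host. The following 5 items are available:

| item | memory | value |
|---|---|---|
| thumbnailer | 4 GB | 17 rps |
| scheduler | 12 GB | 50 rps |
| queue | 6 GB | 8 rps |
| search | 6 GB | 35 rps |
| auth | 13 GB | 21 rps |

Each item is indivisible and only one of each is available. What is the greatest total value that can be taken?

85 rps

Check high-value combinations within 20 GB:
- scheduler+search: memory 12+6=18, value 50+35=85
- thumbnailer+scheduler: memory 4+12=16, value 17+50=67
- thumbnailer+queue+search: memory 4+6+6=16, value 17+8+35=60
- scheduler+queue: memory 12+6=18, value 50+8=58
Best: 85 rps.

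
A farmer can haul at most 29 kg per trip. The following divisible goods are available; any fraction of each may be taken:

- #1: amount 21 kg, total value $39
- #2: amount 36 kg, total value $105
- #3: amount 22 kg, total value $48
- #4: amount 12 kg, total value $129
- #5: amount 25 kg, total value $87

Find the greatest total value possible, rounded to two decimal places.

188.16

Take in order of value per unit:
- #4 (129/12 per unit): all 12 → value 129, running total 129.00
- #5 (87/25 per unit): 17 of 25 → value 17×87/25 = 59.1600, running total 188.16
Total 188.16.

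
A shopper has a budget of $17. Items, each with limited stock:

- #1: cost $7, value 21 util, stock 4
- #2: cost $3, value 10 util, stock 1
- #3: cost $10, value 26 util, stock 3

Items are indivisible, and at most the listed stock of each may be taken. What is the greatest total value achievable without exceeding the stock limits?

52 util

Top feasible selections:
- 2×#1 + 1×#2: cost 17, value 52
- 1×#1 + 1×#3: cost 17, value 47
- 2×#1: cost 14, value 42
- 1×#2 + 1×#3: cost 13, value 36
Best: 52 util.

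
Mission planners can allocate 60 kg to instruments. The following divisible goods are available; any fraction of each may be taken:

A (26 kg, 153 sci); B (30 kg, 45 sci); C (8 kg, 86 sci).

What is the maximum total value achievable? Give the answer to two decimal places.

278.00

Take in order of value per unit:
- C (86/8 per unit): all 8 → value 86, running total 86.00
- A (153/26 per unit): all 26 → value 153, running total 239.00
- B (45/30 per unit): 26 of 30 → value 26×45/30 = 39.0000, running total 278.00
Total 278.00.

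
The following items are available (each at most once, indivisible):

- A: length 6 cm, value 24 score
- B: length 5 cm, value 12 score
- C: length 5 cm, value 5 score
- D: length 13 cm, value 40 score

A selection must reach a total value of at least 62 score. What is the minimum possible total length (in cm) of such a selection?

19

Subsets with value ≥ 62, sorted by total length:
- A+D: length 19, value 64
- A+B+D: length 24, value 76
Minimum length: 19 cm.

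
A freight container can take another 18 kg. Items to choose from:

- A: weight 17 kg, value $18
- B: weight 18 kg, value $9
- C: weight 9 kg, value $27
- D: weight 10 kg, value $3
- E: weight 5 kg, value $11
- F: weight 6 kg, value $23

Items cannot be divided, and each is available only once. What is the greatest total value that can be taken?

$50

Check high-value combinations within 18 kg:
- C+F: weight 9+6=15, value 27+23=50
- C+E: weight 9+5=14, value 27+11=38
- E+F: weight 5+6=11, value 11+23=34
- C: weight 9, value 27
Best: $50.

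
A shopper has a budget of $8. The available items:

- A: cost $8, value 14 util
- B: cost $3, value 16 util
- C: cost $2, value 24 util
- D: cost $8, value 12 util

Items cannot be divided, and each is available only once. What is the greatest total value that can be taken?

40 util

Check high-value combinations within $8:
- B+C: cost 3+2=5, value 16+24=40
- C: cost 2, value 24
- B: cost 3, value 16
- A: cost 8, value 14
Best: 40 util.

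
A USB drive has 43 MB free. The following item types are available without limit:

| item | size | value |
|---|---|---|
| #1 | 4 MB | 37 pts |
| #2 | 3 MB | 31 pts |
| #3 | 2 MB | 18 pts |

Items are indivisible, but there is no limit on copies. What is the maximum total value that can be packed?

Best value-per-unit is #2 at 31/3; filling with it alone gives 14×31 = 434.
Optimal mix: 1×#1 + 13×#2 → size 43, value 440.

440 pts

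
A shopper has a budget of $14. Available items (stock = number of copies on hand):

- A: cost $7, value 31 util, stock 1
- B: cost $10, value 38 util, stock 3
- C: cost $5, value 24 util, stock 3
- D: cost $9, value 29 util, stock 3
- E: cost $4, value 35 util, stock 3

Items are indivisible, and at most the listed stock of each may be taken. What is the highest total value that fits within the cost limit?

105 util

Top feasible selections:
- 3×E: cost 12, value 105
- 1×C + 2×E: cost 13, value 94
Best: 105 util.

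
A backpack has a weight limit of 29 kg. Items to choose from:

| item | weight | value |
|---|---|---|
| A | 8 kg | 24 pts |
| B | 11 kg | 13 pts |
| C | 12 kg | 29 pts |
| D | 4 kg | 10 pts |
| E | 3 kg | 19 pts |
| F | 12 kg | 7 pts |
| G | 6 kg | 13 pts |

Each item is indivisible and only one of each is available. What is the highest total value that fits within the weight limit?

Check high-value combinations within 29 kg:
- A+C+E+G: weight 8+12+3+6=29, value 24+29+19+13=85
- A+C+D+E: weight 8+12+4+3=27, value 24+29+10+19=82
- A+C+E: weight 8+12+3=23, value 24+29+19=72
Best: 85 pts.

85 pts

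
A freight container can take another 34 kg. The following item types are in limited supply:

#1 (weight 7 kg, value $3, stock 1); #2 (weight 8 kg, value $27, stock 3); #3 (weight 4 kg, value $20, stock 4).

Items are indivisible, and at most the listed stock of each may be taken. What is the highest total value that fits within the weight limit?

Best selections within weight 34 and stock limits:
- 2×#2 + 4×#3: weight 32, value 134
- 3×#2 + 2×#3: weight 32, value 121
- 2×#2 + 3×#3: weight 28, value 114
- 1×#1 + 1×#2 + 4×#3: weight 31, value 110
Best: $134.

$134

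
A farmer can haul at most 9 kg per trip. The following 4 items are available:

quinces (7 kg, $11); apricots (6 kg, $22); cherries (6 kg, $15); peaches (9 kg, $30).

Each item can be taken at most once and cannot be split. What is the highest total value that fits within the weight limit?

Check high-value combinations within 9 kg:
- peaches: weight 9, value 30
- apricots: weight 6, value 22
- cherries: weight 6, value 15
- quinces: weight 7, value 11
Best: $30.

$30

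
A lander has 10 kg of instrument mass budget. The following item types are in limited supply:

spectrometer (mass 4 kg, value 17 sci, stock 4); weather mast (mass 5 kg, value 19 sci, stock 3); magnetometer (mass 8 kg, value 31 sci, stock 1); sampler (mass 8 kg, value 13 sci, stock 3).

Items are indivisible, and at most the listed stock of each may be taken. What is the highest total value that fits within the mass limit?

Best selections within mass 10 and stock limits:
- 2×weather mast: mass 10, value 38
- 1×spectrometer + 1×weather mast: mass 9, value 36
Best: 38 sci.

38 sci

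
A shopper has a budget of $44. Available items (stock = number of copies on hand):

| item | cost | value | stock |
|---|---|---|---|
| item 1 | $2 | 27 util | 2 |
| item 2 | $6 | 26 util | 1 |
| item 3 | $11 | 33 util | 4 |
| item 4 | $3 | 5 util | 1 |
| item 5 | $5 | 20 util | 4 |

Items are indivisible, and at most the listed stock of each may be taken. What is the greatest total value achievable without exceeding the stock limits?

Best selections within cost 44 and stock limits:
- 2×item 1 + 1×item 2 + 1×item 3 + 1×item 4 + 4×item 5: cost 44, value 198
- 2×item 1 + 1×item 2 + 1×item 3 + 4×item 5: cost 41, value 193
- 2×item 1 + 1×item 2 + 2×item 3 + 2×item 5: cost 42, value 186
Best: 198 util.

198 util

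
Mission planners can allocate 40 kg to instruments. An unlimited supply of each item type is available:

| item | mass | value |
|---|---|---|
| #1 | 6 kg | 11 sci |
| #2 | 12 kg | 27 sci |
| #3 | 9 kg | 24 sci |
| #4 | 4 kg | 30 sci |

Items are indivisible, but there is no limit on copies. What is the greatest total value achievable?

300 sci

Best value-per-unit is #4 at 30/4, and filling with it alone uses mass 10×4=40. No mix of the others beats 10×30 = 300.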